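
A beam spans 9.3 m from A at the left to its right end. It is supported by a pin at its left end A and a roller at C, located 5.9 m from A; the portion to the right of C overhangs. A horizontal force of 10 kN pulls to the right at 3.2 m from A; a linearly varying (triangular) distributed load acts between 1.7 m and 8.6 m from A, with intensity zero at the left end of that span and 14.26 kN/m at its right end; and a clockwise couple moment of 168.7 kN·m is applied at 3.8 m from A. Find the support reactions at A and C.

Resultant of the triangular load: ½ × 14.26 × 6.9 = 49.197 kN, acting at 6.3 m from A (one-third of the span from the peak).
Taking moments about A: C_y·5.9 − (½·14.26·6.9)·6.3 − 168.7 = 0 → C_y = 478.6411/5.9 = 81.1256 ≈ 81.13 kN.
ΣF_y = 0: A_y + 81.1256 − ½·14.26·6.9 = 0 → A_y = -31.93 kN.
ΣF_x = 0: A_x + 10 = 0 → A_x = -10.00 kN.

A_x = -10.00 kN, A_y = -31.93 kN, C_y = 81.13 kN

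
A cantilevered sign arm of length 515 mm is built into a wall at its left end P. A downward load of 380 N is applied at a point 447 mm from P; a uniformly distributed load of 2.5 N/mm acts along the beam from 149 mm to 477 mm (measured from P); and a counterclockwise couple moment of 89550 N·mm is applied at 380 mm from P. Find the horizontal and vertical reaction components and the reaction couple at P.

Resultant of the distributed load: 2.5 × 328 = 820 N at 313 mm from P.
ΣF_x = 0: P_x = 0.
ΣF_y = 0: P_y − 380 − 2.5·328 = 0 → P_y = 1200 N.
ΣM about P: M_P − 380·447 − (2.5·328)·313 + 89550 = 0 → M_P = 337000 N·mm.

P_x = 0, P_y = 1200 N, M_P = 337000 N·mm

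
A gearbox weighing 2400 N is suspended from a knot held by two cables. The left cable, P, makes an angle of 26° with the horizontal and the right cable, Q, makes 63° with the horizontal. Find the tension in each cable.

T_P = 1090 N, T_Q = 2157 N

ΣF_x = 0: −T_P·cos26° + T_Q·cos63° = 0 → T_Q = 1.97976·T_P.
ΣF_y = 0: T_P·sin26° + T_Q·sin63° = 2400.
Substitute: T_P·(0.438371 + 1.97976·0.891007) = 2400 → T_P = 1089.74 ≈ 1090 N.
Then T_Q = 1.97976 × 1089.74 = 2157 N.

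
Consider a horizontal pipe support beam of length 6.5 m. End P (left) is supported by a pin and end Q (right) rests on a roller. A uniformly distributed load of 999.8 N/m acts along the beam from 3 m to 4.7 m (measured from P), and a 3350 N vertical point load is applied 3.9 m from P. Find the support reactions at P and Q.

Resultant of the distributed load: 999.8 × 1.7 = 1699.66 N at 3.85 m from P.
Moments about P: Q_y·6.5 − (999.8·1.7)·3.85 − 3350·3.9 = 0 → Q_y = 19608.691/6.5 = 3016.72 ≈ 3017 N.
ΣF_y = 0: P_y + 3016.72 − 999.8·1.7 − 3350 = 0 → P_y = 2033 N.
ΣF_x = 0: no horizontal applied forces, so P_x = 0.

P_x = 0, P_y = 2033 N, Q_y = 3017 N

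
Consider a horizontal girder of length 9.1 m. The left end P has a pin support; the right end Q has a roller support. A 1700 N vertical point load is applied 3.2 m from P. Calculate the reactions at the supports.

ΣM about P: Q_y·9.1 − 1700·3.2 = 0 → Q_y = 5440/9.1 = 597.802 ≈ 597.8 N.
ΣF_y = 0: P_y + 597.802 − 1700 = 0 → P_y = 1102 N.
ΣF_x = 0: no horizontal applied forces, so P_x = 0.

P_x = 0, P_y = 1102 N, Q_y = 597.8 N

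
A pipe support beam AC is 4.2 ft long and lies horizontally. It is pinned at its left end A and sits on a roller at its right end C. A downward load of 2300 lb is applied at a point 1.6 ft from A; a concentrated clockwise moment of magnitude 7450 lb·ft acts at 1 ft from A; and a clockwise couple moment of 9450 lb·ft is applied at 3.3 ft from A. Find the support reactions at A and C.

ΣM about A: C_y·4.2 − 2300·1.6 − 7450 − 9450 = 0 → C_y = 20580/4.2 = 4900 lb.
ΣF_y = 0: A_y + 4900 − 2300 = 0 → A_y = -2600 lb.
ΣF_x = 0: no horizontal applied forces, so A_x = 0.

A_x = 0, A_y = -2600 lb, C_y = 4900 lb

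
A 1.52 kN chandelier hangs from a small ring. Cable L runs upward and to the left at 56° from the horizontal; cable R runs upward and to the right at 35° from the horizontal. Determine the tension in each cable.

T_L = 1.245 kN, T_R = 0.8501 kN

ΣF_x = 0: −T_L·cos56° + T_R·cos35° = 0 → T_R = 0.682648·T_L.
ΣF_y = 0: T_L·sin56° + T_R·sin35° = 1.52.
Substitute: T_L·(0.829038 + 0.682648·0.573576) = 1.52 → T_L = 1.2453 ≈ 1.245 kN.
Then T_R = 0.682648 × 1.2453 = 0.8501 kN.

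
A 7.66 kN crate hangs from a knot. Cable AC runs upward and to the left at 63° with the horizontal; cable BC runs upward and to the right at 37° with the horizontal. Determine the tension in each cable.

T_AC = 6.212 kN, T_BC = 3.531 kN

ΣF_x = 0: −T_AC·cos63° + T_BC·cos37° = 0 → T_BC = 0.568458·T_AC.
ΣF_y = 0: T_AC·sin63° + T_BC·sin37° = 7.66.
Substitute: T_AC·(0.891007 + 0.568458·0.601815) = 7.66 → T_AC = 6.21192 ≈ 6.212 kN.
Then T_BC = 0.568458 × 6.21192 = 3.531 kN.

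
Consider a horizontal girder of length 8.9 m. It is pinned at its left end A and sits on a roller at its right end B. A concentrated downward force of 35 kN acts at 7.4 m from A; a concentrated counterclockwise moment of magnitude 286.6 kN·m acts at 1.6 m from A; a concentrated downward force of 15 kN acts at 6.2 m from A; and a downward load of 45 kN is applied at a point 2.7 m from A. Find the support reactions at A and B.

A_x = 0, A_y = 74.00 kN, B_y = 21.00 kN

Taking moments about A: B_y·8.9 − 35·7.4 + 286.6 − 15·6.2 − 45·2.7 = 0 → B_y = 186.9/8.9 = 21.00 kN.
ΣF_y = 0: A_y + 21 − 35 − 15 − 45 = 0 → A_y = 74.00 kN.
ΣF_x = 0: no horizontal applied forces, so A_x = 0.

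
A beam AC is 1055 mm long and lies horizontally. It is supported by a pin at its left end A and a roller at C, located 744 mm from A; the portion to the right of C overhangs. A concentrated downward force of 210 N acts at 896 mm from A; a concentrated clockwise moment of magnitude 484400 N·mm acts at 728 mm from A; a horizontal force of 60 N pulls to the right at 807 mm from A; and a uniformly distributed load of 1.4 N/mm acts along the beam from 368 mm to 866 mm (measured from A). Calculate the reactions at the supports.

A_x = -60.00 N, A_y = -575.0 N, C_y = 1482 N

Resultant of the distributed load: 1.4 × 498 = 697.2 N at 617 mm from A.
ΣM about A: C_y·744 − 210·896 − 484400 − (1.4·498)·617 = 0 → C_y = 1102732.4/744 = 1482.17 ≈ 1482 N.
ΣF_y = 0: A_y + 1482.17 − 210 − 1.4·498 = 0 → A_y = -575.0 N.
ΣF_x = 0: A_x + 60 = 0 → A_x = -60.00 N.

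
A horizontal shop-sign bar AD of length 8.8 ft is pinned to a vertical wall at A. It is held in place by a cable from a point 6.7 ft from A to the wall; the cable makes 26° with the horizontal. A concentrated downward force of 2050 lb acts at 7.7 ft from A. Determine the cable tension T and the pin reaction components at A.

T = 5374 lb, A_x = 4830 lb, A_y = -306.0 lb

ΣM about A: T·sin26°·6.7 − 2050·7.7 = 0 → T = 15785/(6.7·0.438371) = 5374.38 ≈ 5374 lb.
ΣF_x = 0: A_x − T·cos26° = 0 → A_x = 5374.38 × 0.898794 = 4830 lb.
ΣF_y = 0: A_y + T·sin26° − 2050 = 0 → A_y = 2050 − 5374.38 × 0.438371 = -306.0 lb.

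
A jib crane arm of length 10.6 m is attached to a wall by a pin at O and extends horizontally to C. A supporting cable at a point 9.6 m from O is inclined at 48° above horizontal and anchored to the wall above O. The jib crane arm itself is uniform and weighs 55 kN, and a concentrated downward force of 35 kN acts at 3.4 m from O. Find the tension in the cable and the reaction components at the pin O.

ΣM about O: T·sin48°·9.6 − 55·5.3 − 35·3.4 = 0 → T = 410.5/(9.6·0.743145) = 57.5398 ≈ 57.54 kN.
ΣF_x = 0: O_x − T·cos48° = 0 → O_x = 57.5398 × 0.669131 = 38.50 kN.
ΣF_y = 0: O_y + T·sin48° − 55 − 35 = 0 → O_y = 90 − 57.5398 × 0.743145 = 47.24 kN.

T = 57.54 kN, O_x = 38.50 kN, O_y = 47.24 kN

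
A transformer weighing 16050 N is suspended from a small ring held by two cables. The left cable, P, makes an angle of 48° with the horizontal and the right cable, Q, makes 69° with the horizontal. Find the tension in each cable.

ΣF_x = 0: −T_P·cos48° + T_Q·cos69° = 0 → T_Q = 1.86716·T_P.
ΣF_y = 0: T_P·sin48° + T_Q·sin69° = 16050.
Substitute: T_P·(0.743145 + 1.86716·0.93358) = 16050 → T_P = 6455.41 ≈ 6455 N.
Then T_Q = 1.86716 × 6455.41 = 12050 N.

T_P = 6455 N, T_Q = 12050 N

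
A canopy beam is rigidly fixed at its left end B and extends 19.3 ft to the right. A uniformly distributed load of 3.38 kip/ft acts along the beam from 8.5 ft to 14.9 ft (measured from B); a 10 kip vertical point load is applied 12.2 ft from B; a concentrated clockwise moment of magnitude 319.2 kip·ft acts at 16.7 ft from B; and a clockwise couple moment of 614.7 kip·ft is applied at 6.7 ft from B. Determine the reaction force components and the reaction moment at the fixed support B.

Resultant of the distributed load: 3.38 × 6.4 = 21.632 kip at 11.7 ft from B.
ΣF_x = 0: B_x = 0.
ΣF_y = 0: B_y − 3.38·6.4 − 10 = 0 → B_y = 31.63 kip.
ΣM about B: M_B − (3.38·6.4)·11.7 − 10·12.2 − 319.2 − 614.7 = 0 → M_B = 1309 kip·ft.

B_x = 0, B_y = 31.63 kip, M_B = 1309 kip·ft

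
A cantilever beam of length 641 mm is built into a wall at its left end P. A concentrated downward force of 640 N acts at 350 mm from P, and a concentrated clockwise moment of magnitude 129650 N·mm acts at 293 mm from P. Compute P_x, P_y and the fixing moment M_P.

P_x = 0, P_y = 640.0 N, M_P = 353600 N·mm

ΣF_x = 0: P_x = 0.
ΣF_y = 0: P_y − 640 = 0 → P_y = 640.0 N.
ΣM about P: M_P − 640·350 − 129650 = 0 → M_P = 353600 N·mm.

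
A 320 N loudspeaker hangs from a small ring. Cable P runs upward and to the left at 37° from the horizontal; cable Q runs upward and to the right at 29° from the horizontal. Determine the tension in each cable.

T_P = 306.4 N, T_Q = 279.7 N

ΣF_x = 0: −T_P·cos37° + T_Q·cos29° = 0 → T_Q = 0.913123·T_P.
ΣF_y = 0: T_P·sin37° + T_Q·sin29° = 320.
Substitute: T_P·(0.601815 + 0.913123·0.48481) = 320 → T_P = 306.365 ≈ 306.4 N.
Then T_Q = 0.913123 × 306.365 = 279.7 N.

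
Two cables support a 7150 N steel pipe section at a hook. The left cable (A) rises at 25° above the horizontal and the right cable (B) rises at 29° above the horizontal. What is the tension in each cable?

ΣF_x = 0: −T_A·cos25° + T_B·cos29° = 0 → T_B = 1.03623·T_A.
ΣF_y = 0: T_A·sin25° + T_B·sin29° = 7150.
Substitute: T_A·(0.422618 + 1.03623·0.48481) = 7150 → T_A = 7729.79 ≈ 7730 N.
Then T_B = 1.03623 × 7729.79 = 8010 N.

T_A = 7730 N, T_B = 8010 N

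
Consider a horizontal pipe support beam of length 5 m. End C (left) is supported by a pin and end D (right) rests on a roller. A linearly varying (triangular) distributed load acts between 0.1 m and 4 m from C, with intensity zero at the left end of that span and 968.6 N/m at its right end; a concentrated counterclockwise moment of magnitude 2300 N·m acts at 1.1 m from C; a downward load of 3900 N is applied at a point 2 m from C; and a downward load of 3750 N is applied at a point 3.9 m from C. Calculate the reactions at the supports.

C_x = 0, C_y = 4494 N, D_y = 5045 N

Resultant of the triangular load: ½ × 968.6 × 3.9 = 1888.77 N, acting at 2.7 m from C (one-third of the span from the peak).
Moments about C: D_y·5 − (½·968.6·3.9)·2.7 + 2300 − 3900·2 − 3750·3.9 = 0 → D_y = 25224.679/5 = 5044.94 ≈ 5045 N.
ΣF_y = 0: C_y + 5044.94 − ½·968.6·3.9 − 3900 − 3750 = 0 → C_y = 4494 N.
ΣF_x = 0: no horizontal applied forces, so C_x = 0.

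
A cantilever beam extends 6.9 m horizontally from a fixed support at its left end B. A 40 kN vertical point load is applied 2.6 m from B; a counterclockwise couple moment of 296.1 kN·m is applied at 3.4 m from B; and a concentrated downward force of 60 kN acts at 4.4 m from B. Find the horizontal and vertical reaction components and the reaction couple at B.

B_x = 0, B_y = 100.0 kN, M_B = 71.90 kN·m

ΣF_x = 0: B_x = 0.
ΣF_y = 0: B_y − 40 − 60 = 0 → B_y = 100.0 kN.
ΣM about B: M_B − 40·2.6 + 296.1 − 60·4.4 = 0 → M_B = 71.90 kN·m.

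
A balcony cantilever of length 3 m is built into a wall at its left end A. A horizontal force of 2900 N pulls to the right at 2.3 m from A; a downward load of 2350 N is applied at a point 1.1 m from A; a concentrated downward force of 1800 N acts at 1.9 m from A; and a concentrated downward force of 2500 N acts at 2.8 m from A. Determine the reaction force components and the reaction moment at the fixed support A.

ΣF_x = 0: A_x + 2900 = 0 → A_x = -2900 N.
ΣF_y = 0: A_y − 2350 − 1800 − 2500 = 0 → A_y = 6650 N.
ΣM about A: M_A − 2350·1.1 − 1800·1.9 − 2500·2.8 = 0 → M_A = 13000 N·m.

A_x = -2900 N, A_y = 6650 N, M_A = 13000 N·m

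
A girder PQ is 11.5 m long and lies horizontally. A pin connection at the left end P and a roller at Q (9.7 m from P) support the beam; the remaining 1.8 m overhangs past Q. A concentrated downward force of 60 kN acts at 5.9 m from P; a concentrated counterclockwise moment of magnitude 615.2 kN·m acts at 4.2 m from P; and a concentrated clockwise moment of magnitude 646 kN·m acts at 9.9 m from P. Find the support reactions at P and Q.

Moments about P: Q_y·9.7 − 60·5.9 + 615.2 − 646 = 0 → Q_y = 384.8/9.7 = 39.6701 ≈ 39.67 kN.
ΣF_y = 0: P_y + 39.6701 − 60 = 0 → P_y = 20.33 kN.
ΣF_x = 0: no horizontal applied forces, so P_x = 0.

P_x = 0, P_y = 20.33 kN, Q_y = 39.67 kN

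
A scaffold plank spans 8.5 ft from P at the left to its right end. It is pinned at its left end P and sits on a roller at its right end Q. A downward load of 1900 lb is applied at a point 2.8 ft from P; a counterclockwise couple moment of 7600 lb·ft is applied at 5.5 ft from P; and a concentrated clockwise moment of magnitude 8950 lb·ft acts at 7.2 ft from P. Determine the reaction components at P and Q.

Taking moments about P: Q_y·8.5 − 1900·2.8 + 7600 − 8950 = 0 → Q_y = 6670/8.5 = 784.706 ≈ 784.7 lb.
ΣF_y = 0: P_y + 784.706 − 1900 = 0 → P_y = 1115 lb.
ΣF_x = 0: no horizontal applied forces, so P_x = 0.

P_x = 0, P_y = 1115 lb, Q_y = 784.7 lb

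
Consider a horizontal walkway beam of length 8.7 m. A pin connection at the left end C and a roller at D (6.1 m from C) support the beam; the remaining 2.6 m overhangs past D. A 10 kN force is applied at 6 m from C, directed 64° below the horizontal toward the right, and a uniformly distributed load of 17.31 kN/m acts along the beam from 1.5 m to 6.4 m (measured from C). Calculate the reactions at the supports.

C_x = -4.384 kN, C_y = 30.04 kN, D_y = 63.76 kN

Resultant of the distributed load: 17.31 × 4.9 = 84.819 kN at 3.95 m from C.
Taking moments about C: D_y·6.1 − 10·sin64°·6 − (17.31·4.9)·3.95 = 0 → D_y = 388.963/6.1 = 63.7644 ≈ 63.76 kN.
ΣF_y = 0: C_y + 63.7644 − 10·sin64° − 17.31·4.9 = 0 → C_y = 30.04 kN.
ΣF_x = 0: C_x + 10·cos64° = 0 → C_x = -4.384 kN.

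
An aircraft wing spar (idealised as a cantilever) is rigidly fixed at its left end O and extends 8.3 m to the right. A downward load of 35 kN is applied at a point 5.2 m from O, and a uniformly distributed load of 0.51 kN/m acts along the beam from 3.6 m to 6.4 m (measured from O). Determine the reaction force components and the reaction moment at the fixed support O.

O_x = 0, O_y = 36.43 kN, M_O = 189.1 kN·m

Resultant of the distributed load: 0.51 × 2.8 = 1.428 kN at 5 m from O.
ΣF_x = 0: O_x = 0.
ΣF_y = 0: O_y − 35 − 0.51·2.8 = 0 → O_y = 36.43 kN.
ΣM about O: M_O − 35·5.2 − (0.51·2.8)·5 = 0 → M_O = 189.1 kN·m.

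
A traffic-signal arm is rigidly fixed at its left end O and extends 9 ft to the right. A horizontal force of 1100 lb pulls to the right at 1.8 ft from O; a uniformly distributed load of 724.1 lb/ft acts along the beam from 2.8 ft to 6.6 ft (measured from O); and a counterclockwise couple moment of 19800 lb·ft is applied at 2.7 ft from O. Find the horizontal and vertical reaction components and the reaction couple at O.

Resultant of the distributed load: 724.1 × 3.8 = 2751.58 lb at 4.7 ft from O.
ΣF_x = 0: O_x + 1100 = 0 → O_x = -1100 lb.
ΣF_y = 0: O_y − 724.1·3.8 = 0 → O_y = 2752 lb.
ΣM about O: M_O − (724.1·3.8)·4.7 + 19800 = 0 → M_O = -6868 lb·ft.

O_x = -1100 lb, O_y = 2752 lb, M_O = -6868 lb·ft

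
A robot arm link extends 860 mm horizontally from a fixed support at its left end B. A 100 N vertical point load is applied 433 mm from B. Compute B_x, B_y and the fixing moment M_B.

ΣF_x = 0: B_x = 0.
ΣF_y = 0: B_y − 100 = 0 → B_y = 100.0 N.
ΣM about B: M_B − 100·433 = 0 → M_B = 43300 N·mm.

B_x = 0, B_y = 100.0 N, M_B = 43300 N·mm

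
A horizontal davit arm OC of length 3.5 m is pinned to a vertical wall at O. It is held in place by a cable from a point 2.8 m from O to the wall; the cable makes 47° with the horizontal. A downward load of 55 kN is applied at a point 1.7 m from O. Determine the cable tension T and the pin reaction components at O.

ΣM about O: T·sin47°·2.8 − 55·1.7 = 0 → T = 93.5/(2.8·0.731354) = 45.659 ≈ 45.66 kN.
ΣF_x = 0: O_x − T·cos47° = 0 → O_x = 45.659 × 0.681998 = 31.14 kN.
ΣF_y = 0: O_y + T·sin47° − 55 = 0 → O_y = 55 − 45.659 × 0.731354 = 21.61 kN.

T = 45.66 kN, O_x = 31.14 kN, O_y = 21.61 kN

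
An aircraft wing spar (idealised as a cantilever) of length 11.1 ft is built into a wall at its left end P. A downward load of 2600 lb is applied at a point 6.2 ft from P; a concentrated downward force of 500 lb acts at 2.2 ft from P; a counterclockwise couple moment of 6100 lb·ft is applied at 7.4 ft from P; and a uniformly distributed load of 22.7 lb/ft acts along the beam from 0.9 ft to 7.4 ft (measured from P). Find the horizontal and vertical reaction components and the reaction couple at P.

Resultant of the distributed load: 22.7 × 6.5 = 147.55 lb at 4.15 ft from P.
ΣF_x = 0: P_x = 0.
ΣF_y = 0: P_y − 2600 − 500 − 22.7·6.5 = 0 → P_y = 3248 lb.
ΣM about P: M_P − 2600·6.2 − 500·2.2 + 6100 − (22.7·6.5)·4.15 = 0 → M_P = 11730 lb·ft.

P_x = 0, P_y = 3248 lb, M_P = 11730 lb·ft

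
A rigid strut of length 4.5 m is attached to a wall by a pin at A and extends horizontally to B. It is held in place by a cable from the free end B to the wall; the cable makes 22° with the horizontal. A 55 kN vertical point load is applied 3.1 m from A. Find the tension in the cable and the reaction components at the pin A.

T = 101.1 kN, A_x = 93.78 kN, A_y = 17.11 kN

ΣM about A: T·sin22°·4.5 − 55·3.1 = 0 → T = 170.5/(4.5·0.374607) = 101.143 ≈ 101.1 kN.
ΣF_x = 0: A_x − T·cos22° = 0 → A_x = 101.143 × 0.927184 = 93.78 kN.
ΣF_y = 0: A_y + T·sin22° − 55 = 0 → A_y = 55 − 101.143 × 0.374607 = 17.11 kN.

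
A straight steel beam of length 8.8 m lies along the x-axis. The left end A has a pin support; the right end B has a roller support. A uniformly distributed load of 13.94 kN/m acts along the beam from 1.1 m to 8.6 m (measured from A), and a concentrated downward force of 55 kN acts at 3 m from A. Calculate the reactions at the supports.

A_x = 0, A_y = 83.18 kN, B_y = 76.37 kN

Resultant of the distributed load: 13.94 × 7.5 = 104.55 kN at 4.85 m from A.
ΣM about A: B_y·8.8 − (13.94·7.5)·4.85 − 55·3 = 0 → B_y = 672.0675/8.8 = 76.3713 ≈ 76.37 kN.
ΣF_y = 0: A_y + 76.3713 − 13.94·7.5 − 55 = 0 → A_y = 83.18 kN.
ΣF_x = 0: no horizontal applied forces, so A_x = 0.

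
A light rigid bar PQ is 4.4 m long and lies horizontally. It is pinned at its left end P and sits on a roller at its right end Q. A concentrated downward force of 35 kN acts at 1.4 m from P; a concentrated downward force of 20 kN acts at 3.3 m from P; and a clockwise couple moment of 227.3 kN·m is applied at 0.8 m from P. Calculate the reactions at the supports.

Moments about P: Q_y·4.4 − 35·1.4 − 20·3.3 − 227.3 = 0 → Q_y = 342.3/4.4 = 77.7955 ≈ 77.80 kN.
ΣF_y = 0: P_y + 77.7955 − 35 − 20 = 0 → P_y = -22.80 kN.
ΣF_x = 0: no horizontal applied forces, so P_x = 0.

P_x = 0, P_y = -22.80 kN, Q_y = 77.80 kN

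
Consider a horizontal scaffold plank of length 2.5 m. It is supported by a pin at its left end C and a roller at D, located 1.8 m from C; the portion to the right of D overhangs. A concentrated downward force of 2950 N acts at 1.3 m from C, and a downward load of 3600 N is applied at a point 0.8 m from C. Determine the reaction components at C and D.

C_x = 0, C_y = 2819 N, D_y = 3731 N

Taking moments about C: D_y·1.8 − 2950·1.3 − 3600·0.8 = 0 → D_y = 6715/1.8 = 3730.56 ≈ 3731 N.
ΣF_y = 0: C_y + 3730.56 − 2950 − 3600 = 0 → C_y = 2819 N.
ΣF_x = 0: no horizontal applied forces, so C_x = 0.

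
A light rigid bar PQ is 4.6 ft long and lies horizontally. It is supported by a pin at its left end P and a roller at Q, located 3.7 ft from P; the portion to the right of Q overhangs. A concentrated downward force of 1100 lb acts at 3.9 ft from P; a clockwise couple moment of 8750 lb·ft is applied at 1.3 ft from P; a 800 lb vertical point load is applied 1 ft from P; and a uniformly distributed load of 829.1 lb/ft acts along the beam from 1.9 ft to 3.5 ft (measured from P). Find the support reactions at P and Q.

P_x = 0, P_y = -1482 lb, Q_y = 4709 lb

Resultant of the distributed load: 829.1 × 1.6 = 1326.56 lb at 2.7 ft from P.
ΣM about P: Q_y·3.7 − 1100·3.9 − 8750 − 800·1 − (829.1·1.6)·2.7 = 0 → Q_y = 17421.712/3.7 = 4708.57 ≈ 4709 lb.
ΣF_y = 0: P_y + 4708.57 − 1100 − 800 − 829.1·1.6 = 0 → P_y = -1482 lb.
ΣF_x = 0: no horizontal applied forces, so P_x = 0.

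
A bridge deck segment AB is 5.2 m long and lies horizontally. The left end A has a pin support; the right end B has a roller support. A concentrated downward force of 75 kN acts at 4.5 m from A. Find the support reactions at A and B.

A_x = 0, A_y = 10.10 kN, B_y = 64.90 kN

ΣM about A: B_y·5.2 − 75·4.5 = 0 → B_y = 337.5/5.2 = 64.9038 ≈ 64.90 kN.
ΣF_y = 0: A_y + 64.9038 − 75 = 0 → A_y = 10.10 kN.
ΣF_x = 0: no horizontal applied forces, so A_x = 0.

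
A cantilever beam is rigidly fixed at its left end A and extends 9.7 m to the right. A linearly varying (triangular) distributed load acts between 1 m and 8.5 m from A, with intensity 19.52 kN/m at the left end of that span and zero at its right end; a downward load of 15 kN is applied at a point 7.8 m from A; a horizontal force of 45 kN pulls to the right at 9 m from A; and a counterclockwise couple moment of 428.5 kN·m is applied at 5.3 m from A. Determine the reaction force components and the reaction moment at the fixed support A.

A_x = -45.00 kN, A_y = 88.20 kN, M_A = -55.30 kN·m

Resultant of the triangular load: ½ × 19.52 × 7.5 = 73.2 kN, acting at 3.5 m from A (one-third of the span from the peak).
ΣF_x = 0: A_x + 45 = 0 → A_x = -45.00 kN.
ΣF_y = 0: A_y − ½·19.52·7.5 − 15 = 0 → A_y = 88.20 kN.
ΣM about A: M_A − (½·19.52·7.5)·3.5 − 15·7.8 + 428.5 = 0 → M_A = -55.30 kN·m.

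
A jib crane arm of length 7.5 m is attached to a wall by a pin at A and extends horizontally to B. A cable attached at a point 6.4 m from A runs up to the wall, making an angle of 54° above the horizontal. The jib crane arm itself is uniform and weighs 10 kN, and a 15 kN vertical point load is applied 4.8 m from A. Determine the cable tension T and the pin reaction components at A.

ΣM about A: T·sin54°·6.4 − 10·3.75 − 15·4.8 = 0 → T = 109.5/(6.4·0.809017) = 21.1484 ≈ 21.15 kN.
ΣF_x = 0: A_x − T·cos54° = 0 → A_x = 21.1484 × 0.587785 = 12.43 kN.
ΣF_y = 0: A_y + T·sin54° − 10 − 15 = 0 → A_y = 25 − 21.1484 × 0.809017 = 7.891 kN.

T = 21.15 kN, A_x = 12.43 kN, A_y = 7.891 kN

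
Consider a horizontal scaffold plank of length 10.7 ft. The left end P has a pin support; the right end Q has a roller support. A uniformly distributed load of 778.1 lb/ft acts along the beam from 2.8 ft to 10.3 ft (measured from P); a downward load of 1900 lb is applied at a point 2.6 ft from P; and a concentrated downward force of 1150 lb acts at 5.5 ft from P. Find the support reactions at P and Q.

Resultant of the distributed load: 778.1 × 7.5 = 5835.75 lb at 6.55 ft from P.
Taking moments about P: Q_y·10.7 − (778.1·7.5)·6.55 − 1900·2.6 − 1150·5.5 = 0 → Q_y = 49489.1625/10.7 = 4625.16 ≈ 4625 lb.
ΣF_y = 0: P_y + 4625.16 − 778.1·7.5 − 1900 − 1150 = 0 → P_y = 4261 lb.
ΣF_x = 0: no horizontal applied forces, so P_x = 0.

P_x = 0, P_y = 4261 lb, Q_y = 4625 lb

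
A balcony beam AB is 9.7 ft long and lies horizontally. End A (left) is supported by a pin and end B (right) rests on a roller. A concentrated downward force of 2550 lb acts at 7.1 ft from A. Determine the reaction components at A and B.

A_x = 0, A_y = 683.5 lb, B_y = 1866 lb

Taking moments about A: B_y·9.7 − 2550·7.1 = 0 → B_y = 18105/9.7 = 1866.49 ≈ 1866 lb.
ΣF_y = 0: A_y + 1866.49 − 2550 = 0 → A_y = 683.5 lb.
ΣF_x = 0: no horizontal applied forces, so A_x = 0.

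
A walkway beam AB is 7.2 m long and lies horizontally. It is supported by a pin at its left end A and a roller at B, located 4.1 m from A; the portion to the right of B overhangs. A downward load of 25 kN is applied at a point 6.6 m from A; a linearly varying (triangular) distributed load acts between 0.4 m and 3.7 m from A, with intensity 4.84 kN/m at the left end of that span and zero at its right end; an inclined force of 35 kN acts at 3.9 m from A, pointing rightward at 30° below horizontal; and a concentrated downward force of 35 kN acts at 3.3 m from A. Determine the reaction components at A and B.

A_x = -30.31 kN, A_y = -2.497 kN, B_y = 87.98 kN

Resultant of the triangular load: ½ × 4.84 × 3.3 = 7.986 kN, acting at 1.5 m from A (one-third of the span from the peak).
Moments about A: B_y·4.1 − 25·6.6 − (½·4.84·3.3)·1.5 − 35·sin30°·3.9 − 35·3.3 = 0 → B_y = 360.729/4.1 = 87.9827 ≈ 87.98 kN.
ΣF_y = 0: A_y + 87.9827 − 25 − ½·4.84·3.3 − 35·sin30° − 35 = 0 → A_y = -2.497 kN.
ΣF_x = 0: A_x + 35·cos30° = 0 → A_x = -30.31 kN.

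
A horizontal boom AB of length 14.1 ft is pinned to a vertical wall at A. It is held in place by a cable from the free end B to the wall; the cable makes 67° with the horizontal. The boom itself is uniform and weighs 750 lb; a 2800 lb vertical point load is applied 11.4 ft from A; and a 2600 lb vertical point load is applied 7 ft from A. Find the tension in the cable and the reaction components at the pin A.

ΣM about A: T·sin67°·14.1 − 750·7.05 − 2800·11.4 − 2600·7 = 0 → T = 55407.5/(14.1·0.920505) = 4268.97 ≈ 4269 lb.
ΣF_x = 0: A_x − T·cos67° = 0 → A_x = 4268.97 × 0.390731 = 1668 lb.
ΣF_y = 0: A_y + T·sin67° − 750 − 2800 − 2600 = 0 → A_y = 6150 − 4268.97 × 0.920505 = 2220 lb.

T = 4269 lb, A_x = 1668 lb, A_y = 2220 lb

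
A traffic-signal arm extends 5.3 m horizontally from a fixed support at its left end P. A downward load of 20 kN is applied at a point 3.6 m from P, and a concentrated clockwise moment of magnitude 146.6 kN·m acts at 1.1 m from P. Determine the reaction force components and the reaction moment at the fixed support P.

P_x = 0, P_y = 20.00 kN, M_P = 218.6 kN·m

ΣF_x = 0: P_x = 0.
ΣF_y = 0: P_y − 20 = 0 → P_y = 20.00 kN.
ΣM about P: M_P − 20·3.6 − 146.6 = 0 → M_P = 218.6 kN·m.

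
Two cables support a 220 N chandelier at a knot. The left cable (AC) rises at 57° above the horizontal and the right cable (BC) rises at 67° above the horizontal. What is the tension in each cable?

ΣF_x = 0: −T_AC·cos57° + T_BC·cos67° = 0 → T_BC = 1.3939·T_AC.
ΣF_y = 0: T_AC·sin57° + T_BC·sin67° = 220.
Substitute: T_AC·(0.838671 + 1.3939·0.920505) = 220 → T_AC = 103.687 ≈ 103.7 N.
Then T_BC = 1.3939 × 103.687 = 144.5 N.

T_AC = 103.7 N, T_BC = 144.5 N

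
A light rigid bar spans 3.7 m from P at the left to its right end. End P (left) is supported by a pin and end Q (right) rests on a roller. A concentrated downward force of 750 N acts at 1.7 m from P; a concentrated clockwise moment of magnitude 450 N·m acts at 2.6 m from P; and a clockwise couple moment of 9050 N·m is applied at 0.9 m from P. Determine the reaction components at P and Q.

ΣM about P: Q_y·3.7 − 750·1.7 − 450 − 9050 = 0 → Q_y = 10775/3.7 = 2912.16 ≈ 2912 N.
ΣF_y = 0: P_y + 2912.16 − 750 = 0 → P_y = -2162 N.
ΣF_x = 0: no horizontal applied forces, so P_x = 0.

P_x = 0, P_y = -2162 N, Q_y = 2912 N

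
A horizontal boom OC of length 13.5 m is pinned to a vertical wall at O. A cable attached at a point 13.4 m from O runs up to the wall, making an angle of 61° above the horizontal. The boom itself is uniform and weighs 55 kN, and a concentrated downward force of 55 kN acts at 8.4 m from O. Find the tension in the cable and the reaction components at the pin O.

T = 71.10 kN, O_x = 34.47 kN, O_y = 47.82 kN

ΣM about O: T·sin61°·13.4 − 55·6.75 − 55·8.4 = 0 → T = 833.25/(13.4·0.87462) = 71.097 ≈ 71.10 kN.
ΣF_x = 0: O_x − T·cos61° = 0 → O_x = 71.097 × 0.48481 = 34.47 kN.
ΣF_y = 0: O_y + T·sin61° − 55 − 55 = 0 → O_y = 110 − 71.097 × 0.87462 = 47.82 kN.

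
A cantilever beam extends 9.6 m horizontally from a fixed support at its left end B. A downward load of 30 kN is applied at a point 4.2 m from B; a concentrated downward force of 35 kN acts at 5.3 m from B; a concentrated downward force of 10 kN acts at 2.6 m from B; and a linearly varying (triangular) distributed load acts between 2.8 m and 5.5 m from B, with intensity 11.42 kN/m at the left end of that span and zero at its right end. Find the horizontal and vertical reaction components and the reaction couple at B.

Resultant of the triangular load: ½ × 11.42 × 2.7 = 15.417 kN, acting at 3.7 m from B (one-third of the span from the peak).
ΣF_x = 0: B_x = 0.
ΣF_y = 0: B_y − 30 − 35 − 10 − ½·11.42·2.7 = 0 → B_y = 90.42 kN.
ΣM about B: M_B − 30·4.2 − 35·5.3 − 10·2.6 − (½·11.42·2.7)·3.7 = 0 → M_B = 394.5 kN·m.

B_x = 0, B_y = 90.42 kN, M_B = 394.5 kN·m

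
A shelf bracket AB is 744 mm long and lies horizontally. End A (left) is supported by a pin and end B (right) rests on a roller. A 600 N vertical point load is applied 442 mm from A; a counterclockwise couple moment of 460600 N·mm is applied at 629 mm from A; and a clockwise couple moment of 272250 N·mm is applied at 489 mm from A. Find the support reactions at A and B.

A_x = 0, A_y = 496.7 N, B_y = 103.3 N

Taking moments about A: B_y·744 − 600·442 + 460600 − 272250 = 0 → B_y = 76850/744 = 103.293 ≈ 103.3 N.
ΣF_y = 0: A_y + 103.293 − 600 = 0 → A_y = 496.7 N.
ΣF_x = 0: no horizontal applied forces, so A_x = 0.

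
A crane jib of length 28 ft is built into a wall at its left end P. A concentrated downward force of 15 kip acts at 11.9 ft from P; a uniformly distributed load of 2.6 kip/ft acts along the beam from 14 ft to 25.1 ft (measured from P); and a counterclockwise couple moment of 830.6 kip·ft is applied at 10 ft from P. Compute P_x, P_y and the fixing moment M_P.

Resultant of the distributed load: 2.6 × 11.1 = 28.86 kip at 19.55 ft from P.
ΣF_x = 0: P_x = 0.
ΣF_y = 0: P_y − 15 − 2.6·11.1 = 0 → P_y = 43.86 kip.
ΣM about P: M_P − 15·11.9 − (2.6·11.1)·19.55 + 830.6 = 0 → M_P = -87.89 kip·ft.

P_x = 0, P_y = 43.86 kip, M_P = -87.89 kip·ft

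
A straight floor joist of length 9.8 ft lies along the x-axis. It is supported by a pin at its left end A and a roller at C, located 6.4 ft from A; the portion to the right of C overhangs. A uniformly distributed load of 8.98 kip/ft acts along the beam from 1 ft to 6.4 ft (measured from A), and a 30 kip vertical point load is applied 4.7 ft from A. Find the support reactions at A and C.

A_x = 0, A_y = 28.43 kip, C_y = 50.07 kip

Resultant of the distributed load: 8.98 × 5.4 = 48.492 kip at 3.7 ft from A.
Taking moments about A: C_y·6.4 − (8.98·5.4)·3.7 − 30·4.7 = 0 → C_y = 320.4204/6.4 = 50.0657 ≈ 50.07 kip.
ΣF_y = 0: A_y + 50.0657 − 8.98·5.4 − 30 = 0 → A_y = 28.43 kip.
ΣF_x = 0: no horizontal applied forces, so A_x = 0.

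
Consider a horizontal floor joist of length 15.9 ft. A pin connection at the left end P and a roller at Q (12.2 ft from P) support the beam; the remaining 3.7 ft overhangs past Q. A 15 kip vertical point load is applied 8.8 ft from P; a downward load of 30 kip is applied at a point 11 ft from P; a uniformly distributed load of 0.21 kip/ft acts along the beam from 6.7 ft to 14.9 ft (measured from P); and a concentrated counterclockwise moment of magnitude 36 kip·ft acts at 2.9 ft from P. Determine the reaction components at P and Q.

P_x = 0, P_y = 10.28 kip, Q_y = 36.44 kip

Resultant of the distributed load: 0.21 × 8.2 = 1.722 kip at 10.8 ft from P.
Taking moments about P: Q_y·12.2 − 15·8.8 − 30·11 − (0.21·8.2)·10.8 + 36 = 0 → Q_y = 444.5976/12.2 = 36.4424 ≈ 36.44 kip.
ΣF_y = 0: P_y + 36.4424 − 15 − 30 − 0.21·8.2 = 0 → P_y = 10.28 kip.
ΣF_x = 0: no horizontal applied forces, so P_x = 0.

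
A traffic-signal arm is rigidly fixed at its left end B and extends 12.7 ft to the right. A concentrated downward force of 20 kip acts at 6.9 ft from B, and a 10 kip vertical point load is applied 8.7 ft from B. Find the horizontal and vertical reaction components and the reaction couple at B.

ΣF_x = 0: B_x = 0.
ΣF_y = 0: B_y − 20 − 10 = 0 → B_y = 30.00 kip.
ΣM about B: M_B − 20·6.9 − 10·8.7 = 0 → M_B = 225.0 kip·ft.

B_x = 0, B_y = 30.00 kip, M_B = 225.0 kip·ft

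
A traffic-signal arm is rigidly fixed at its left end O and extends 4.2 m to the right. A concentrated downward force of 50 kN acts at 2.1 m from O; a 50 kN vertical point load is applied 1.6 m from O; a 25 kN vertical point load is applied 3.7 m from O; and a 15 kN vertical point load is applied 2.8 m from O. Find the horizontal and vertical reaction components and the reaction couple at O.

ΣF_x = 0: O_x = 0.
ΣF_y = 0: O_y − 50 − 50 − 25 − 15 = 0 → O_y = 140.0 kN.
ΣM about O: M_O − 50·2.1 − 50·1.6 − 25·3.7 − 15·2.8 = 0 → M_O = 319.5 kN·m.

O_x = 0, O_y = 140.0 kN, M_O = 319.5 kN·m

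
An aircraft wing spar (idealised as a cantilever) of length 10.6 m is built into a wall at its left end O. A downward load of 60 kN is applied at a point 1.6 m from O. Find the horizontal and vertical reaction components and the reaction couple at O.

ΣF_x = 0: O_x = 0.
ΣF_y = 0: O_y − 60 = 0 → O_y = 60.00 kN.
ΣM about O: M_O − 60·1.6 = 0 → M_O = 96.00 kN·m.

O_x = 0, O_y = 60.00 kN, M_O = 96.00 kN·m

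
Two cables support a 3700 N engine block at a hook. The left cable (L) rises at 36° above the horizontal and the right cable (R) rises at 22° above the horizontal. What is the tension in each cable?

ΣF_x = 0: −T_L·cos36° + T_R·cos22° = 0 → T_R = 0.872553·T_L.
ΣF_y = 0: T_L·sin36° + T_R·sin22° = 3700.
Substitute: T_L·(0.587785 + 0.872553·0.374607) = 3700 → T_L = 4045.27 ≈ 4045 N.
Then T_R = 0.872553 × 4045.27 = 3530 N.

T_L = 4045 N, T_R = 3530 N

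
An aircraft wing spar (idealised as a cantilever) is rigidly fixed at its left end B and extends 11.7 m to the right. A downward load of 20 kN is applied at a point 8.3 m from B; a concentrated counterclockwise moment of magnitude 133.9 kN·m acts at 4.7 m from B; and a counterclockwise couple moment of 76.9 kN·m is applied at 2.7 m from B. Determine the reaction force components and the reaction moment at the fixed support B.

B_x = 0, B_y = 20.00 kN, M_B = -44.80 kN·m

ΣF_x = 0: B_x = 0.
ΣF_y = 0: B_y − 20 = 0 → B_y = 20.00 kN.
ΣM about B: M_B − 20·8.3 + 133.9 + 76.9 = 0 → M_B = -44.80 kN·m.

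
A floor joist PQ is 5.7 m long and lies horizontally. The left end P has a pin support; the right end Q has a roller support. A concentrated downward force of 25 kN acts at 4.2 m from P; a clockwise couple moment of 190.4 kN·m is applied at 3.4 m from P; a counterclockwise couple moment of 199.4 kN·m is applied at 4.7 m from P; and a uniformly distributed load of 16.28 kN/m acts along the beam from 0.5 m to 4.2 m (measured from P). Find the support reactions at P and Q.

P_x = 0, P_y = 43.56 kN, Q_y = 41.68 kN

Resultant of the distributed load: 16.28 × 3.7 = 60.236 kN at 2.35 m from P.
ΣM about P: Q_y·5.7 − 25·4.2 − 190.4 + 199.4 − (16.28·3.7)·2.35 = 0 → Q_y = 237.5546/5.7 = 41.6762 ≈ 41.68 kN.
ΣF_y = 0: P_y + 41.6762 − 25 − 16.28·3.7 = 0 → P_y = 43.56 kN.
ΣF_x = 0: no horizontal applied forces, so P_x = 0.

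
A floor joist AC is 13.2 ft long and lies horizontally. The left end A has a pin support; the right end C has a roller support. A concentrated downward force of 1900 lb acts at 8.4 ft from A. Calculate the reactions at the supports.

A_x = 0, A_y = 690.9 lb, C_y = 1209 lb

Taking moments about A: C_y·13.2 − 1900·8.4 = 0 → C_y = 15960/13.2 = 1209.09 ≈ 1209 lb.
ΣF_y = 0: A_y + 1209.09 − 1900 = 0 → A_y = 690.9 lb.
ΣF_x = 0: no horizontal applied forces, so A_x = 0.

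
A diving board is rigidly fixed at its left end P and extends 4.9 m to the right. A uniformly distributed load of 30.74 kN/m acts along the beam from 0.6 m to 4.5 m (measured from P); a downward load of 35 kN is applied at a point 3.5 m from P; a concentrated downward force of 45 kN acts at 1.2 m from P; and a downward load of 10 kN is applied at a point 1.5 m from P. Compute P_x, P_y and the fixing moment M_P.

P_x = 0, P_y = 209.9 kN, M_P = 497.2 kN·m

Resultant of the distributed load: 30.74 × 3.9 = 119.886 kN at 2.55 m from P.
ΣF_x = 0: P_x = 0.
ΣF_y = 0: P_y − 30.74·3.9 − 35 − 45 − 10 = 0 → P_y = 209.9 kN.
ΣM about P: M_P − (30.74·3.9)·2.55 − 35·3.5 − 45·1.2 − 10·1.5 = 0 → M_P = 497.2 kN·m.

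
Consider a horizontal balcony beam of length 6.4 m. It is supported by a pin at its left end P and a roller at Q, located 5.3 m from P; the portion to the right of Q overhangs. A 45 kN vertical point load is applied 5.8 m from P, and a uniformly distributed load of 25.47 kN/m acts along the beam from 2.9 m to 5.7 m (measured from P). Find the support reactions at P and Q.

Resultant of the distributed load: 25.47 × 2.8 = 71.316 kN at 4.3 m from P.
Taking moments about P: Q_y·5.3 − 45·5.8 − (25.47·2.8)·4.3 = 0 → Q_y = 567.6588/5.3 = 107.105 ≈ 107.1 kN.
ΣF_y = 0: P_y + 107.105 − 45 − 25.47·2.8 = 0 → P_y = 9.211 kN.
ΣF_x = 0: no horizontal applied forces, so P_x = 0.

P_x = 0, P_y = 9.211 kN, Q_y = 107.1 kN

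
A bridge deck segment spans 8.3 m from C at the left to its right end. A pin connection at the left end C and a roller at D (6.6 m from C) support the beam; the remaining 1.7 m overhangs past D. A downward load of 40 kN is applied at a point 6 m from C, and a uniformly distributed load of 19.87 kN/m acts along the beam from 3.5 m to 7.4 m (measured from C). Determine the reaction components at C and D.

C_x = 0, C_y = 17.14 kN, D_y = 100.4 kN

Resultant of the distributed load: 19.87 × 3.9 = 77.493 kN at 5.45 m from C.
Taking moments about C: D_y·6.6 − 40·6 − (19.87·3.9)·5.45 = 0 → D_y = 662.33685/6.6 = 100.354 ≈ 100.4 kN.
ΣF_y = 0: C_y + 100.354 − 40 − 19.87·3.9 = 0 → C_y = 17.14 kN.
ΣF_x = 0: no horizontal applied forces, so C_x = 0.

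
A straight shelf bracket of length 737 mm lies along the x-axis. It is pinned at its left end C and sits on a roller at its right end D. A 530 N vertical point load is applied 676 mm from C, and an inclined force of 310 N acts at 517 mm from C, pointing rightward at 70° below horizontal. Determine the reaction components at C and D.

C_x = -106.0 N, C_y = 130.8 N, D_y = 690.5 N

Taking moments about C: D_y·737 − 530·676 − 310·sin70°·517 = 0 → D_y = 508885/737 = 690.482 ≈ 690.5 N.
ΣF_y = 0: C_y + 690.482 − 530 − 310·sin70° = 0 → C_y = 130.8 N.
ΣF_x = 0: C_x + 310·cos70° = 0 → C_x = -106.0 N.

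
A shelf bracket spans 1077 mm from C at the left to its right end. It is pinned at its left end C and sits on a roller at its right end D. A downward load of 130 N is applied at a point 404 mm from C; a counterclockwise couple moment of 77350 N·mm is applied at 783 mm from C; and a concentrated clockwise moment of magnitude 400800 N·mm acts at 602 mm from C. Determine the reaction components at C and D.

Taking moments about C: D_y·1077 − 130·404 + 77350 − 400800 = 0 → D_y = 375970/1077 = 349.09 ≈ 349.1 N.
ΣF_y = 0: C_y + 349.09 − 130 = 0 → C_y = -219.1 N.
ΣF_x = 0: no horizontal applied forces, so C_x = 0.

C_x = 0, C_y = -219.1 N, D_y = 349.1 N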